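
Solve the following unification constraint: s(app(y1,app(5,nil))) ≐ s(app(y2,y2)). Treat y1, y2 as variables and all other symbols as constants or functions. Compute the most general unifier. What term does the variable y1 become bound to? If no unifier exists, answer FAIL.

Decompose s/1: app(y1,app(5,nil)) ≐ app(y2,y2).
Decompose app/2: y1 ≐ y2,  app(5,nil) ≐ y2.
Bind y1 := y2; no other remaining equation mentions y1.
Bind y2 := app(5,nil). Substituting into the earlier binding gives y1 := app(5,nil).
MGU = { y1 -> app(5,nil), y2 -> app(5,nil) }, so y1 -> app(5,nil).

app(5,nil)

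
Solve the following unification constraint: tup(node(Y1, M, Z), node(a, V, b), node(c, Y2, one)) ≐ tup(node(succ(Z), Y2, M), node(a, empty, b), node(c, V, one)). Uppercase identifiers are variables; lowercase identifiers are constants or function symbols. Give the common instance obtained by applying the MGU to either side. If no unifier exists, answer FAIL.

Decompose tup/3: node(Y1, M, Z) ≐ node(succ(Z), Y2, M),  node(a, V, b) ≐ node(a, empty, b),  node(c, Y2, one) ≐ node(c, V, one).
Decompose node/3: Y1 ≐ succ(Z),  M ≐ Y2,  Z ≐ M.
Bind Y1 := succ(Z); no other remaining equation mentions Y1.
Bind M := Y2; substituting into the one remaining equation that mentions M gives: Z ≐ Y2.
Bind Z := Y2; no other remaining equation mentions Z. Substituting into the earlier binding gives Y1 := succ(Y2).
Decompose node/3: a ≐ a,  V ≐ empty,  b ≐ b.
Delete trivial equation a ≐ a.
Bind V := empty; substituting into the one remaining equation that mentions V gives: node(c, Y2, one) ≐ node(c, empty, one).
Delete trivial equation b ≐ b.
Decompose node/3: c ≐ c,  Y2 ≐ empty,  one ≐ one.
Delete trivial equation c ≐ c.
Bind Y2 := empty; no other remaining equation mentions Y2. Substituting into the earlier bindings gives Y1 := succ(empty), M := empty, Z := empty.
Delete trivial equation one ≐ one.
Applying the MGU to either side gives tup(node(succ(empty), empty, empty), node(a, empty, b), node(c, empty, one)).

tup(node(succ(empty), empty, empty), node(a, empty, b), node(c, empty, one))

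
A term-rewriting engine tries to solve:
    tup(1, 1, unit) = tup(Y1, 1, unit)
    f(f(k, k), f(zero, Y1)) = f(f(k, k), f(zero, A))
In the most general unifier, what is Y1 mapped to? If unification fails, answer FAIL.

1

Decompose tup/3: 1 = Y1,  1 = 1,  unit = unit.
Bind Y1 := 1; substituting into the one remaining equation that mentions Y1 gives: f(f(k, k), f(zero, 1)) = f(f(k, k), f(zero, A)).
Delete trivial equation 1 = 1.
Delete trivial equation unit = unit.
Decompose f/2: f(k, k) = f(k, k),  f(zero, 1) = f(zero, A).
Delete trivial equation f(k, k) = f(k, k).
Decompose f/2: zero = zero,  1 = A.
Delete trivial equation zero = zero.
Bind A := 1.
MGU = { Y1 -> 1, A -> 1 }, so Y1 -> 1.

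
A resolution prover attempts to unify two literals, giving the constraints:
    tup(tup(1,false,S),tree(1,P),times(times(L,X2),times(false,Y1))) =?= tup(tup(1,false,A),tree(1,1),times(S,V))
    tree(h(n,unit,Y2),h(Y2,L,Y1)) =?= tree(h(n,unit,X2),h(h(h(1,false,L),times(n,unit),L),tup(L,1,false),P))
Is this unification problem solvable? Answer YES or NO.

Decompose tup/3: tup(1,false,S) =?= tup(1,false,A),  tree(1,P) =?= tree(1,1),  times(times(L,X2),times(false,Y1)) =?= times(S,V).
Decompose tup/3: 1 =?= 1,  false =?= false,  S =?= A.
Delete trivial equation 1 =?= 1.
Delete trivial equation false =?= false.
Bind S := A; substituting into the one remaining equation that mentions S gives: times(times(L,X2),times(false,Y1)) =?= times(A,V).
Decompose tree/2: 1 =?= 1,  P =?= 1.
Delete trivial equation 1 =?= 1.
Bind P := 1; substituting into the one remaining equation that mentions P gives: tree(h(n,unit,Y2),h(Y2,L,Y1)) =?= tree(h(n,unit,X2),h(h(h(1,false,L),times(n,unit),L),tup(L,1,false),1)).
Decompose times/2: times(L,X2) =?= A,  times(false,Y1) =?= V.
Bind A := times(L,X2); no other remaining equation mentions A. Substituting into the earlier binding gives S := times(L,X2).
Bind V := times(false,Y1); no other remaining equation mentions V.
Decompose tree/2: h(n,unit,Y2) =?= h(n,unit,X2),  h(Y2,L,Y1) =?= h(h(h(1,false,L),times(n,unit),L),tup(L,1,false),1).
Decompose h/3: n =?= n,  unit =?= unit,  Y2 =?= X2.
Delete trivial equation n =?= n.
Delete trivial equation unit =?= unit.
Bind Y2 := X2; substituting into the remaining equation gives: h(X2,L,Y1) =?= h(h(h(1,false,L),times(n,unit),L),tup(L,1,false),1).
Decompose h/3: X2 =?= h(h(1,false,L),times(n,unit),L),  L =?= tup(L,1,false),  Y1 =?= 1.
Bind X2 := h(h(1,false,L),times(n,unit),L); no other remaining equation mentions X2. Substituting into the earlier bindings gives S := times(L,h(h(1,false,L),times(n,unit),L)), A := times(L,h(h(1,false,L),times(n,unit),L)), Y2 := h(h(1,false,L),times(n,unit),L).
Occurs check fails: L occurs in tup(L,1,false); the equation L =?= tup(L,1,false) has no finite solution.

NO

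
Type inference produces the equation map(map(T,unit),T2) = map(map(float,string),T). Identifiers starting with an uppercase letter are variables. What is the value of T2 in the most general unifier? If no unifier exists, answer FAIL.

FAIL

Decompose map/2: map(T,unit) = map(float,string),  T2 = T.
Decompose map/2: T = float,  unit = string.
Bind T := float; substituting into the one remaining equation that mentions T gives: T2 = float.
Clash: constants unit and string differ; no unifier exists.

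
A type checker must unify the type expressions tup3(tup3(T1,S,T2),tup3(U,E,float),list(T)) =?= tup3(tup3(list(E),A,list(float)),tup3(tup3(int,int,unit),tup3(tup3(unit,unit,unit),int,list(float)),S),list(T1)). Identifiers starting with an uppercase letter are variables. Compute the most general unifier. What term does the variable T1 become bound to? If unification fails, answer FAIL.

Decompose tup3/3: tup3(T1,S,T2) =?= tup3(list(E),A,list(float)),  tup3(U,E,float) =?= tup3(tup3(int,int,unit),tup3(tup3(unit,unit,unit),int,list(float)),S),  list(T) =?= list(T1).
Decompose tup3/3: T1 =?= list(E),  S =?= A,  T2 =?= list(float).
Bind T1 := list(E); substituting into the one remaining equation that mentions T1 gives: list(T) =?= list(list(E)).
Bind S := A; substituting into the one remaining equation that mentions S gives: tup3(U,E,float) =?= tup3(tup3(int,int,unit),tup3(tup3(unit,unit,unit),int,list(float)),A).
Bind T2 := list(float); no other remaining equation mentions T2.
Decompose tup3/3: U =?= tup3(int,int,unit),  E =?= tup3(tup3(unit,unit,unit),int,list(float)),  float =?= A.
Bind U := tup3(int,int,unit); no other remaining equation mentions U.
Bind E := tup3(tup3(unit,unit,unit),int,list(float)); substituting into the one remaining equation that mentions E gives: list(T) =?= list(list(tup3(tup3(unit,unit,unit),int,list(float)))). Substituting into the earlier binding gives T1 := list(tup3(tup3(unit,unit,unit),int,list(float))).
Bind A := float; no other remaining equation mentions A. Substituting into the earlier binding gives S := float.
Decompose list/1: T =?= list(tup3(tup3(unit,unit,unit),int,list(float))).
Bind T := list(tup3(tup3(unit,unit,unit),int,list(float))).
MGU = { T1 -> list(tup3(tup3(unit,unit,unit),int,list(float))), S -> float, T2 -> list(float), U -> tup3(int,int,unit), E -> tup3(tup3(unit,unit,unit),int,list(float)), A -> float, T -> list(tup3(tup3(unit,unit,unit),int,list(float))) }, so T1 -> list(tup3(tup3(unit,unit,unit),int,list(float))).

list(tup3(tup3(unit,unit,unit),int,list(float)))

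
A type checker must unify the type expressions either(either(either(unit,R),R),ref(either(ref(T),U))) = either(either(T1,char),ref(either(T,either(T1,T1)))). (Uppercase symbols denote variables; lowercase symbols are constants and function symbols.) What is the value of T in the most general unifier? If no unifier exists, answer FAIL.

FAIL

Decompose either/2: either(either(unit,R),R) = either(T1,char),  ref(either(ref(T),U)) = ref(either(T,either(T1,T1))).
Decompose either/2: either(unit,R) = T1,  R = char.
Bind T1 := either(unit,R); substituting into the one remaining equation that mentions T1 gives: ref(either(ref(T),U)) = ref(either(T,either(either(unit,R),either(unit,R)))).
Bind R := char; substituting into the remaining equation gives: ref(either(ref(T),U)) = ref(either(T,either(either(unit,char),either(unit,char)))). Substituting into the earlier binding gives T1 := either(unit,char).
Decompose ref/1: either(ref(T),U) = either(T,either(either(unit,char),either(unit,char))).
Decompose either/2: ref(T) = T,  U = either(either(unit,char),either(unit,char)).
Occurs check fails: T occurs in ref(T); the equation T = ref(T) has no finite solution.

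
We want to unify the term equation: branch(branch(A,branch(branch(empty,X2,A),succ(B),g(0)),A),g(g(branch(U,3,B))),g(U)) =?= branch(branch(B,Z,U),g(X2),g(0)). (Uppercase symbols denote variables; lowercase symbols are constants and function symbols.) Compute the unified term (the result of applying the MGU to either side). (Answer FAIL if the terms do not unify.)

Decompose branch/3: branch(A,branch(branch(empty,X2,A),succ(B),g(0)),A) =?= branch(B,Z,U),  g(g(branch(U,3,B))) =?= g(X2),  g(U) =?= g(0).
Decompose branch/3: A =?= B,  branch(branch(empty,X2,A),succ(B),g(0)) =?= Z,  A =?= U.
Bind A := B; substituting into the 2 remaining equations that mention A gives: branch(branch(empty,X2,B),succ(B),g(0)) =?= Z,  B =?= U.
Bind Z := branch(branch(empty,X2,B),succ(B),g(0)); no other remaining equation mentions Z.
Bind B := U; substituting into the one remaining equation that mentions B gives: g(g(branch(U,3,U))) =?= g(X2). Substituting into the earlier bindings gives A := U, Z := branch(branch(empty,X2,U),succ(U),g(0)).
Decompose g/1: g(branch(U,3,U)) =?= X2.
Bind X2 := g(branch(U,3,U)); no other remaining equation mentions X2. Substituting into the earlier binding gives Z := branch(branch(empty,g(branch(U,3,U)),U),succ(U),g(0)).
Decompose g/1: U =?= 0.
Bind U := 0. Substituting into the earlier bindings gives A := 0, Z := branch(branch(empty,g(branch(0,3,0)),0),succ(0),g(0)), B := 0, X2 := g(branch(0,3,0)).
Applying the MGU to either side gives branch(branch(0,branch(branch(empty,g(branch(0,3,0)),0),succ(0),g(0)),0),g(g(branch(0,3,0))),g(0)).

branch(branch(0,branch(branch(empty,g(branch(0,3,0)),0),succ(0),g(0)),0),g(g(branch(0,3,0))),g(0))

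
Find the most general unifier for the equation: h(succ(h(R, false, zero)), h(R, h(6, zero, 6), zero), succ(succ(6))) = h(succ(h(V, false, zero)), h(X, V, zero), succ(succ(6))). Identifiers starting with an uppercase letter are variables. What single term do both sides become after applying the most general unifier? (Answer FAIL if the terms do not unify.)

h(succ(h(h(6, zero, 6), false, zero)), h(h(6, zero, 6), h(6, zero, 6), zero), succ(succ(6)))

Decompose h/3: succ(h(R, false, zero)) = succ(h(V, false, zero)),  h(R, h(6, zero, 6), zero) = h(X, V, zero),  succ(succ(6)) = succ(succ(6)).
Decompose succ/1: h(R, false, zero) = h(V, false, zero).
Decompose h/3: R = V,  false = false,  zero = zero.
Bind R := V; substituting into the one remaining equation that mentions R gives: h(V, h(6, zero, 6), zero) = h(X, V, zero).
Delete trivial equation false = false.
Delete trivial equation zero = zero.
Decompose h/3: V = X,  h(6, zero, 6) = V,  zero = zero.
Bind V := X; substituting into the one remaining equation that mentions V gives: h(6, zero, 6) = X. Substituting into the earlier binding gives R := X.
Bind X := h(6, zero, 6); no other remaining equation mentions X. Substituting into the earlier bindings gives R := h(6, zero, 6), V := h(6, zero, 6).
Delete trivial equation zero = zero.
Delete trivial equation succ(succ(6)) = succ(succ(6)).
Applying the MGU to either side gives h(succ(h(h(6, zero, 6), false, zero)), h(h(6, zero, 6), h(6, zero, 6), zero), succ(succ(6))).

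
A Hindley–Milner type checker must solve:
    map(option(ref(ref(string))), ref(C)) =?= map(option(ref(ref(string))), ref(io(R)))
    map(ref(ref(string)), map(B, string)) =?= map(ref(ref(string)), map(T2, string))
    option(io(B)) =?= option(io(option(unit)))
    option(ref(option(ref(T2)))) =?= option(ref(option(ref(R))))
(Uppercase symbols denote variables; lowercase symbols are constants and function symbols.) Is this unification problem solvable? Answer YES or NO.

Decompose map/2: option(ref(ref(string))) =?= option(ref(ref(string))),  ref(C) =?= ref(io(R)).
Delete trivial equation option(ref(ref(string))) =?= option(ref(ref(string))).
Decompose ref/1: C =?= io(R).
Bind C := io(R); no other remaining equation mentions C.
Decompose map/2: ref(ref(string)) =?= ref(ref(string)),  map(B, string) =?= map(T2, string).
Delete trivial equation ref(ref(string)) =?= ref(ref(string)).
Decompose map/2: B =?= T2,  string =?= string.
Bind B := T2; substituting into the one remaining equation that mentions B gives: option(io(T2)) =?= option(io(option(unit))).
Delete trivial equation string =?= string.
Decompose option/1: io(T2) =?= io(option(unit)).
Decompose io/1: T2 =?= option(unit).
Bind T2 := option(unit); substituting into the remaining equation gives: option(ref(option(ref(option(unit))))) =?= option(ref(option(ref(R)))). Substituting into the earlier binding gives B := option(unit).
Decompose option/1: ref(option(ref(option(unit)))) =?= ref(option(ref(R))).
Decompose ref/1: option(ref(option(unit))) =?= option(ref(R)).
Decompose option/1: ref(option(unit)) =?= ref(R).
Decompose ref/1: option(unit) =?= R.
Bind R := option(unit). Substituting into the earlier binding gives C := io(option(unit)).
No equations remain and no clash or occurs-check failure arose, so a unifier exists.

YES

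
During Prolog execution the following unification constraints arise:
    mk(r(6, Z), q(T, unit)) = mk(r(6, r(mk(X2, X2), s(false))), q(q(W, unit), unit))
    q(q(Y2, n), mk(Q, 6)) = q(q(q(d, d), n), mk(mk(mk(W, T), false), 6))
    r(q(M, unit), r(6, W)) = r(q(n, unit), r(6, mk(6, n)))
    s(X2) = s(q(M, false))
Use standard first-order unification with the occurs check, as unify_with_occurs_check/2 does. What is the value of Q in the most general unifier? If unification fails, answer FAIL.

Decompose mk/2: r(6, Z) = r(6, r(mk(X2, X2), s(false))),  q(T, unit) = q(q(W, unit), unit).
Decompose r/2: 6 = 6,  Z = r(mk(X2, X2), s(false)).
Delete trivial equation 6 = 6.
Bind Z := r(mk(X2, X2), s(false)); no other remaining equation mentions Z.
Decompose q/2: T = q(W, unit),  unit = unit.
Bind T := q(W, unit); substituting into the one remaining equation that mentions T gives: q(q(Y2, n), mk(Q, 6)) = q(q(q(d, d), n), mk(mk(mk(W, q(W, unit)), false), 6)).
Delete trivial equation unit = unit.
Decompose q/2: q(Y2, n) = q(q(d, d), n),  mk(Q, 6) = mk(mk(mk(W, q(W, unit)), false), 6).
Decompose q/2: Y2 = q(d, d),  n = n.
Bind Y2 := q(d, d); no other remaining equation mentions Y2.
Delete trivial equation n = n.
Decompose mk/2: Q = mk(mk(W, q(W, unit)), false),  6 = 6.
Bind Q := mk(mk(W, q(W, unit)), false); no other remaining equation mentions Q.
Delete trivial equation 6 = 6.
Decompose r/2: q(M, unit) = q(n, unit),  r(6, W) = r(6, mk(6, n)).
Decompose q/2: M = n,  unit = unit.
Bind M := n; substituting into the one remaining equation that mentions M gives: s(X2) = s(q(n, false)).
Delete trivial equation unit = unit.
Decompose r/2: 6 = 6,  W = mk(6, n).
Delete trivial equation 6 = 6.
Bind W := mk(6, n); no other remaining equation mentions W. Substituting into the earlier bindings gives T := q(mk(6, n), unit), Q := mk(mk(mk(6, n), q(mk(6, n), unit)), false).
Decompose s/1: X2 = q(n, false).
Bind X2 := q(n, false). Substituting into the earlier binding gives Z := r(mk(q(n, false), q(n, false)), s(false)).
MGU = { Z -> r(mk(q(n, false), q(n, false)), s(false)), T -> q(mk(6, n), unit), Y2 -> q(d, d), Q -> mk(mk(mk(6, n), q(mk(6, n), unit)), false), M -> n, W -> mk(6, n), X2 -> q(n, false) }, so Q -> mk(mk(mk(6, n), q(mk(6, n), unit)), false).

mk(mk(mk(6, n), q(mk(6, n), unit)), false)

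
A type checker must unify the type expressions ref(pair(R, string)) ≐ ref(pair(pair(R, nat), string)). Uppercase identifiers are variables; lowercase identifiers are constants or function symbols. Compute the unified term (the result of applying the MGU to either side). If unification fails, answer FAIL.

FAIL

Decompose ref/1: pair(R, string) ≐ pair(pair(R, nat), string).
Decompose pair/2: R ≐ pair(R, nat),  string ≐ string.
Occurs check fails: R occurs in pair(R, nat); the equation R ≐ pair(R, nat) has no finite solution.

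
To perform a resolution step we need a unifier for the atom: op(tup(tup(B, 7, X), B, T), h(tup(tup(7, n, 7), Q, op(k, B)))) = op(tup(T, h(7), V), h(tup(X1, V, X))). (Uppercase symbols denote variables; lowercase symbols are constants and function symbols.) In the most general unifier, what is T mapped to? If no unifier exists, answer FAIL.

tup(h(7), 7, op(k, h(7)))

Decompose op/2: tup(tup(B, 7, X), B, T) = tup(T, h(7), V),  h(tup(tup(7, n, 7), Q, op(k, B))) = h(tup(X1, V, X)).
Decompose tup/3: tup(B, 7, X) = T,  B = h(7),  T = V.
Bind T := tup(B, 7, X); substituting into the one remaining equation that mentions T gives: tup(B, 7, X) = V.
Bind B := h(7); substituting into the remaining equations gives: tup(h(7), 7, X) = V,  h(tup(tup(7, n, 7), Q, op(k, h(7)))) = h(tup(X1, V, X)). Substituting into the earlier binding gives T := tup(h(7), 7, X).
Bind V := tup(h(7), 7, X); substituting into the remaining equation gives: h(tup(tup(7, n, 7), Q, op(k, h(7)))) = h(tup(X1, tup(h(7), 7, X), X)).
Decompose h/1: tup(tup(7, n, 7), Q, op(k, h(7))) = tup(X1, tup(h(7), 7, X), X).
Decompose tup/3: tup(7, n, 7) = X1,  Q = tup(h(7), 7, X),  op(k, h(7)) = X.
Bind X1 := tup(7, n, 7); no other remaining equation mentions X1.
Bind Q := tup(h(7), 7, X); no other remaining equation mentions Q.
Bind X := op(k, h(7)). Substituting into the earlier bindings gives T := tup(h(7), 7, op(k, h(7))), V := tup(h(7), 7, op(k, h(7))), Q := tup(h(7), 7, op(k, h(7))).
MGU = { T -> tup(h(7), 7, op(k, h(7))), B -> h(7), V -> tup(h(7), 7, op(k, h(7))), X1 -> tup(7, n, 7), Q -> tup(h(7), 7, op(k, h(7))), X -> op(k, h(7)) }, so T -> tup(h(7), 7, op(k, h(7))).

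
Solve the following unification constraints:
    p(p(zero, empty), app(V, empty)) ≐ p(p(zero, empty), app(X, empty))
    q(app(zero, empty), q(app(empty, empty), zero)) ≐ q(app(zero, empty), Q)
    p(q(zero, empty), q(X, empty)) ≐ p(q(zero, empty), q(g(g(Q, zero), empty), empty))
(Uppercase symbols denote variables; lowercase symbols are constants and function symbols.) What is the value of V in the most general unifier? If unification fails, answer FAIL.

g(g(q(app(empty, empty), zero), zero), empty)

Decompose p/2: p(zero, empty) ≐ p(zero, empty),  app(V, empty) ≐ app(X, empty).
Delete trivial equation p(zero, empty) ≐ p(zero, empty).
Decompose app/2: V ≐ X,  empty ≐ empty.
Bind V := X; no other remaining equation mentions V.
Delete trivial equation empty ≐ empty.
Decompose q/2: app(zero, empty) ≐ app(zero, empty),  q(app(empty, empty), zero) ≐ Q.
Delete trivial equation app(zero, empty) ≐ app(zero, empty).
Bind Q := q(app(empty, empty), zero); substituting into the remaining equation gives: p(q(zero, empty), q(X, empty)) ≐ p(q(zero, empty), q(g(g(q(app(empty, empty), zero), zero), empty), empty)).
Decompose p/2: q(zero, empty) ≐ q(zero, empty),  q(X, empty) ≐ q(g(g(q(app(empty, empty), zero), zero), empty), empty).
Delete trivial equation q(zero, empty) ≐ q(zero, empty).
Decompose q/2: X ≐ g(g(q(app(empty, empty), zero), zero), empty),  empty ≐ empty.
Bind X := g(g(q(app(empty, empty), zero), zero), empty); no other remaining equation mentions X. Substituting into the earlier binding gives V := g(g(q(app(empty, empty), zero), zero), empty).
Delete trivial equation empty ≐ empty.
MGU = { V := g(g(q(app(empty, empty), zero), zero), empty), Q := q(app(empty, empty), zero), X := g(g(q(app(empty, empty), zero), zero), empty) }, so V := g(g(q(app(empty, empty), zero), zero), empty).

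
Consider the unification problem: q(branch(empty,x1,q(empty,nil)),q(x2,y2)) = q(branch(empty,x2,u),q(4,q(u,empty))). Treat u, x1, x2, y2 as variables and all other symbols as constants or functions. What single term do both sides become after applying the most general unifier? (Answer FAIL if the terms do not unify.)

Decompose q/2: branch(empty,x1,q(empty,nil)) = branch(empty,x2,u),  q(x2,y2) = q(4,q(u,empty)).
Decompose branch/3: empty = empty,  x1 = x2,  q(empty,nil) = u.
Delete trivial equation empty = empty.
Bind x1 := x2; no other remaining equation mentions x1.
Bind u := q(empty,nil); substituting into the remaining equation gives: q(x2,y2) = q(4,q(q(empty,nil),empty)).
Decompose q/2: x2 = 4,  y2 = q(q(empty,nil),empty).
Bind x2 := 4; no other remaining equation mentions x2. Substituting into the earlier binding gives x1 := 4.
Bind y2 := q(q(empty,nil),empty).
Applying the MGU to either side gives q(branch(empty,4,q(empty,nil)),q(4,q(q(empty,nil),empty))).

q(branch(empty,4,q(empty,nil)),q(4,q(q(empty,nil),empty)))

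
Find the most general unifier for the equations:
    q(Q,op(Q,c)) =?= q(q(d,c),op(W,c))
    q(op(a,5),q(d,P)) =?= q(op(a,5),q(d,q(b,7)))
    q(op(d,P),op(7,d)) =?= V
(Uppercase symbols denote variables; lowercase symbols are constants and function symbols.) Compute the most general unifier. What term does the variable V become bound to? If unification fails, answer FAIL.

q(op(d,q(b,7)),op(7,d))

Decompose q/2: Q =?= q(d,c),  op(Q,c) =?= op(W,c).
Bind Q := q(d,c); substituting into the one remaining equation that mentions Q gives: op(q(d,c),c) =?= op(W,c).
Decompose op/2: q(d,c) =?= W,  c =?= c.
Bind W := q(d,c); no other remaining equation mentions W.
Delete trivial equation c =?= c.
Decompose q/2: op(a,5) =?= op(a,5),  q(d,P) =?= q(d,q(b,7)).
Delete trivial equation op(a,5) =?= op(a,5).
Decompose q/2: d =?= d,  P =?= q(b,7).
Delete trivial equation d =?= d.
Bind P := q(b,7); substituting into the remaining equation gives: q(op(d,q(b,7)),op(7,d)) =?= V.
Bind V := q(op(d,q(b,7)),op(7,d)).
MGU = { Q -> q(d,c), W -> q(d,c), P -> q(b,7), V -> q(op(d,q(b,7)),op(7,d)) }, so V -> q(op(d,q(b,7)),op(7,d)).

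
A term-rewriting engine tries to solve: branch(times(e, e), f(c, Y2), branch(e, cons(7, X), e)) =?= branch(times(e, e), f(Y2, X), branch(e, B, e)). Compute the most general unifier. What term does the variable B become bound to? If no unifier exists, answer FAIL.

cons(7, c)

Decompose branch/3: times(e, e) =?= times(e, e),  f(c, Y2) =?= f(Y2, X),  branch(e, cons(7, X), e) =?= branch(e, B, e).
Delete trivial equation times(e, e) =?= times(e, e).
Decompose f/2: c =?= Y2,  Y2 =?= X.
Bind Y2 := c; substituting into the one remaining equation that mentions Y2 gives: c =?= X.
Bind X := c; substituting into the remaining equation gives: branch(e, cons(7, c), e) =?= branch(e, B, e).
Decompose branch/3: e =?= e,  cons(7, c) =?= B,  e =?= e.
Delete trivial equation e =?= e.
Bind B := cons(7, c); no other remaining equation mentions B.
Delete trivial equation e =?= e.
MGU = { Y2 := c, X := c, B := cons(7, c) }, so B := cons(7, c).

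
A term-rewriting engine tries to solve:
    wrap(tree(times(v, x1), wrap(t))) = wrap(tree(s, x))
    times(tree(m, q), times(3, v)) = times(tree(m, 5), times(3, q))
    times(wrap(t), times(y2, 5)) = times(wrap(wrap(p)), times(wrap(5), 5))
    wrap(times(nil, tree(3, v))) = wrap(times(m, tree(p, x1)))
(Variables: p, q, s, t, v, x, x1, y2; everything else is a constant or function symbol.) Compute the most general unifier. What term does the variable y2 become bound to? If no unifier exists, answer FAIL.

FAIL

Decompose wrap/1: tree(times(v, x1), wrap(t)) = tree(s, x).
Decompose tree/2: times(v, x1) = s,  wrap(t) = x.
Bind s := times(v, x1); no other remaining equation mentions s.
Bind x := wrap(t); no other remaining equation mentions x.
Decompose times/2: tree(m, q) = tree(m, 5),  times(3, v) = times(3, q).
Decompose tree/2: m = m,  q = 5.
Delete trivial equation m = m.
Bind q := 5; substituting into the one remaining equation that mentions q gives: times(3, v) = times(3, 5).
Decompose times/2: 3 = 3,  v = 5.
Delete trivial equation 3 = 3.
Bind v := 5; substituting into the one remaining equation that mentions v gives: wrap(times(nil, tree(3, 5))) = wrap(times(m, tree(p, x1))). Substituting into the earlier binding gives s := times(5, x1).
Decompose times/2: wrap(t) = wrap(wrap(p)),  times(y2, 5) = times(wrap(5), 5).
Decompose wrap/1: t = wrap(p).
Bind t := wrap(p); no other remaining equation mentions t. Substituting into the earlier binding gives x := wrap(wrap(p)).
Decompose times/2: y2 = wrap(5),  5 = 5.
Bind y2 := wrap(5); no other remaining equation mentions y2.
Delete trivial equation 5 = 5.
Decompose wrap/1: times(nil, tree(3, 5)) = times(m, tree(p, x1)).
Decompose times/2: nil = m,  tree(3, 5) = tree(p, x1).
Clash: constants nil and m differ; no unifier exists.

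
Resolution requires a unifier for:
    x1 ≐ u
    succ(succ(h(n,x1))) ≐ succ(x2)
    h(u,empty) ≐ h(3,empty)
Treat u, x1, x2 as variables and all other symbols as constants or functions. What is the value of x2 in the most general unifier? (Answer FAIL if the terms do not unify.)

Bind x1 := u; substituting into the one remaining equation that mentions x1 gives: succ(succ(h(n,u))) ≐ succ(x2).
Decompose succ/1: succ(h(n,u)) ≐ x2.
Bind x2 := succ(h(n,u)); no other remaining equation mentions x2.
Decompose h/2: u ≐ 3,  empty ≐ empty.
Bind u := 3; no other remaining equation mentions u. Substituting into the earlier bindings gives x1 := 3, x2 := succ(h(n,3)).
Delete trivial equation empty ≐ empty.
MGU = { x1 := 3, x2 := succ(h(n,3)), u := 3 }, so x2 := succ(h(n,3)).

succ(h(n,3))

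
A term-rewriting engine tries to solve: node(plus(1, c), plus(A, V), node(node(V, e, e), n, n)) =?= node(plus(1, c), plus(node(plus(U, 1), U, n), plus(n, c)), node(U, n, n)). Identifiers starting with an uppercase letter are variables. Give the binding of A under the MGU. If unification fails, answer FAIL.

node(plus(node(plus(n, c), e, e), 1), node(plus(n, c), e, e), n)

Decompose node/3: plus(1, c) =?= plus(1, c),  plus(A, V) =?= plus(node(plus(U, 1), U, n), plus(n, c)),  node(node(V, e, e), n, n) =?= node(U, n, n).
Delete trivial equation plus(1, c) =?= plus(1, c).
Decompose plus/2: A =?= node(plus(U, 1), U, n),  V =?= plus(n, c).
Bind A := node(plus(U, 1), U, n); no other remaining equation mentions A.
Bind V := plus(n, c); substituting into the remaining equation gives: node(node(plus(n, c), e, e), n, n) =?= node(U, n, n).
Decompose node/3: node(plus(n, c), e, e) =?= U,  n =?= n,  n =?= n.
Bind U := node(plus(n, c), e, e); no other remaining equation mentions U. Substituting into the earlier binding gives A := node(plus(node(plus(n, c), e, e), 1), node(plus(n, c), e, e), n).
Delete trivial equation n =?= n.
Delete trivial equation n =?= n.
MGU = { A := node(plus(node(plus(n, c), e, e), 1), node(plus(n, c), e, e), n), V := plus(n, c), U := node(plus(n, c), e, e) }, so A := node(plus(node(plus(n, c), e, e), 1), node(plus(n, c), e, e), n).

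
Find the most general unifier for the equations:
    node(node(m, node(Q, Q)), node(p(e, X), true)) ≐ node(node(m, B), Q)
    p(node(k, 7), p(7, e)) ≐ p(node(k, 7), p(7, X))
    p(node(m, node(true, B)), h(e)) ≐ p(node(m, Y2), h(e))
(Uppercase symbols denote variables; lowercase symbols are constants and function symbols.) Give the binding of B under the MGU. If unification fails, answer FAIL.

Decompose node/2: node(m, node(Q, Q)) ≐ node(m, B),  node(p(e, X), true) ≐ Q.
Decompose node/2: m ≐ m,  node(Q, Q) ≐ B.
Delete trivial equation m ≐ m.
Bind B := node(Q, Q); substituting into the one remaining equation that mentions B gives: p(node(m, node(true, node(Q, Q))), h(e)) ≐ p(node(m, Y2), h(e)).
Bind Q := node(p(e, X), true); substituting into the one remaining equation that mentions Q gives: p(node(m, node(true, node(node(p(e, X), true), node(p(e, X), true)))), h(e)) ≐ p(node(m, Y2), h(e)). Substituting into the earlier binding gives B := node(node(p(e, X), true), node(p(e, X), true)).
Decompose p/2: node(k, 7) ≐ node(k, 7),  p(7, e) ≐ p(7, X).
Delete trivial equation node(k, 7) ≐ node(k, 7).
Decompose p/2: 7 ≐ 7,  e ≐ X.
Delete trivial equation 7 ≐ 7.
Bind X := e; substituting into the remaining equation gives: p(node(m, node(true, node(node(p(e, e), true), node(p(e, e), true)))), h(e)) ≐ p(node(m, Y2), h(e)). Substituting into the earlier bindings gives B := node(node(p(e, e), true), node(p(e, e), true)), Q := node(p(e, e), true).
Decompose p/2: node(m, node(true, node(node(p(e, e), true), node(p(e, e), true)))) ≐ node(m, Y2),  h(e) ≐ h(e).
Decompose node/2: m ≐ m,  node(true, node(node(p(e, e), true), node(p(e, e), true))) ≐ Y2.
Delete trivial equation m ≐ m.
Bind Y2 := node(true, node(node(p(e, e), true), node(p(e, e), true))); no other remaining equation mentions Y2.
Delete trivial equation h(e) ≐ h(e).
MGU = { B ↦ node(node(p(e, e), true), node(p(e, e), true)), Q ↦ node(p(e, e), true), X ↦ e, Y2 ↦ node(true, node(node(p(e, e), true), node(p(e, e), true))) }, so B ↦ node(node(p(e, e), true), node(p(e, e), true)).

node(node(p(e, e), true), node(p(e, e), true))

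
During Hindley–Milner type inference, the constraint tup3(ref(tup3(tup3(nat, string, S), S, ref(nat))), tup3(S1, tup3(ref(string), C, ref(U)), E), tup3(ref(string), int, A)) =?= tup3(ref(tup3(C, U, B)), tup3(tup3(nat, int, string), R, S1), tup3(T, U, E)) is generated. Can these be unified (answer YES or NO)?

YES

Decompose tup3/3: ref(tup3(tup3(nat, string, S), S, ref(nat))) =?= ref(tup3(C, U, B)),  tup3(S1, tup3(ref(string), C, ref(U)), E) =?= tup3(tup3(nat, int, string), R, S1),  tup3(ref(string), int, A) =?= tup3(T, U, E).
Decompose ref/1: tup3(tup3(nat, string, S), S, ref(nat)) =?= tup3(C, U, B).
Decompose tup3/3: tup3(nat, string, S) =?= C,  S =?= U,  ref(nat) =?= B.
Bind C := tup3(nat, string, S); substituting into the one remaining equation that mentions C gives: tup3(S1, tup3(ref(string), tup3(nat, string, S), ref(U)), E) =?= tup3(tup3(nat, int, string), R, S1).
Bind S := U; substituting into the one remaining equation that mentions S gives: tup3(S1, tup3(ref(string), tup3(nat, string, U), ref(U)), E) =?= tup3(tup3(nat, int, string), R, S1). Substituting into the earlier binding gives C := tup3(nat, string, U).
Bind B := ref(nat); no other remaining equation mentions B.
Decompose tup3/3: S1 =?= tup3(nat, int, string),  tup3(ref(string), tup3(nat, string, U), ref(U)) =?= R,  E =?= S1.
Bind S1 := tup3(nat, int, string); substituting into the one remaining equation that mentions S1 gives: E =?= tup3(nat, int, string).
Bind R := tup3(ref(string), tup3(nat, string, U), ref(U)); no other remaining equation mentions R.
Bind E := tup3(nat, int, string); substituting into the remaining equation gives: tup3(ref(string), int, A) =?= tup3(T, U, tup3(nat, int, string)).
Decompose tup3/3: ref(string) =?= T,  int =?= U,  A =?= tup3(nat, int, string).
Bind T := ref(string); no other remaining equation mentions T.
Bind U := int; no other remaining equation mentions U. Substituting into the earlier bindings gives C := tup3(nat, string, int), S := int, R := tup3(ref(string), tup3(nat, string, int), ref(int)).
Bind A := tup3(nat, int, string).
No equations remain and no clash or occurs-check failure arose, so a unifier exists.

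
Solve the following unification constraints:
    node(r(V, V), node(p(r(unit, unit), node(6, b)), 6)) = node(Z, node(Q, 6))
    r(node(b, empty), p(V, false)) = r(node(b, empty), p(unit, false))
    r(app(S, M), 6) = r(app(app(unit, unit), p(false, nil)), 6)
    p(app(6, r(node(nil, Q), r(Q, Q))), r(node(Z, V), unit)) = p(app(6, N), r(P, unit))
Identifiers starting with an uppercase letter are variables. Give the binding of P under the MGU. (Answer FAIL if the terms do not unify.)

node(r(unit, unit), unit)

Decompose node/2: r(V, V) = Z,  node(p(r(unit, unit), node(6, b)), 6) = node(Q, 6).
Bind Z := r(V, V); substituting into the one remaining equation that mentions Z gives: p(app(6, r(node(nil, Q), r(Q, Q))), r(node(r(V, V), V), unit)) = p(app(6, N), r(P, unit)).
Decompose node/2: p(r(unit, unit), node(6, b)) = Q,  6 = 6.
Bind Q := p(r(unit, unit), node(6, b)); substituting into the one remaining equation that mentions Q gives: p(app(6, r(node(nil, p(r(unit, unit), node(6, b))), r(p(r(unit, unit), node(6, b)), p(r(unit, unit), node(6, b))))), r(node(r(V, V), V), unit)) = p(app(6, N), r(P, unit)).
Delete trivial equation 6 = 6.
Decompose r/2: node(b, empty) = node(b, empty),  p(V, false) = p(unit, false).
Delete trivial equation node(b, empty) = node(b, empty).
Decompose p/2: V = unit,  false = false.
Bind V := unit; substituting into the one remaining equation that mentions V gives: p(app(6, r(node(nil, p(r(unit, unit), node(6, b))), r(p(r(unit, unit), node(6, b)), p(r(unit, unit), node(6, b))))), r(node(r(unit, unit), unit), unit)) = p(app(6, N), r(P, unit)). Substituting into the earlier binding gives Z := r(unit, unit).
Delete trivial equation false = false.
Decompose r/2: app(S, M) = app(app(unit, unit), p(false, nil)),  6 = 6.
Decompose app/2: S = app(unit, unit),  M = p(false, nil).
Bind S := app(unit, unit); no other remaining equation mentions S.
Bind M := p(false, nil); no other remaining equation mentions M.
Delete trivial equation 6 = 6.
Decompose p/2: app(6, r(node(nil, p(r(unit, unit), node(6, b))), r(p(r(unit, unit), node(6, b)), p(r(unit, unit), node(6, b))))) = app(6, N),  r(node(r(unit, unit), unit), unit) = r(P, unit).
Decompose app/2: 6 = 6,  r(node(nil, p(r(unit, unit), node(6, b))), r(p(r(unit, unit), node(6, b)), p(r(unit, unit), node(6, b)))) = N.
Delete trivial equation 6 = 6.
Bind N := r(node(nil, p(r(unit, unit), node(6, b))), r(p(r(unit, unit), node(6, b)), p(r(unit, unit), node(6, b)))); no other remaining equation mentions N.
Decompose r/2: node(r(unit, unit), unit) = P,  unit = unit.
Bind P := node(r(unit, unit), unit); no other remaining equation mentions P.
Delete trivial equation unit = unit.
MGU = { Z -> r(unit, unit), Q -> p(r(unit, unit), node(6, b)), V -> unit, S -> app(unit, unit), M -> p(false, nil), N -> r(node(nil, p(r(unit, unit), node(6, b))), r(p(r(unit, unit), node(6, b)), p(r(unit, unit), node(6, b)))), P -> node(r(unit, unit), unit) }, so P -> node(r(unit, unit), unit).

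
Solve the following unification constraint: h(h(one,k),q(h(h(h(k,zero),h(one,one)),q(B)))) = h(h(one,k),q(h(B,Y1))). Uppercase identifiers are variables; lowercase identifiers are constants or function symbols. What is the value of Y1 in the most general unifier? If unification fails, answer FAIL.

Decompose h/2: h(one,k) = h(one,k),  q(h(h(h(k,zero),h(one,one)),q(B))) = q(h(B,Y1)).
Delete trivial equation h(one,k) = h(one,k).
Decompose q/1: h(h(h(k,zero),h(one,one)),q(B)) = h(B,Y1).
Decompose h/2: h(h(k,zero),h(one,one)) = B,  q(B) = Y1.
Bind B := h(h(k,zero),h(one,one)); substituting into the remaining equation gives: q(h(h(k,zero),h(one,one))) = Y1.
Bind Y1 := q(h(h(k,zero),h(one,one))).
MGU = { B ↦ h(h(k,zero),h(one,one)), Y1 ↦ q(h(h(k,zero),h(one,one))) }, so Y1 ↦ q(h(h(k,zero),h(one,one))).

q(h(h(k,zero),h(one,one)))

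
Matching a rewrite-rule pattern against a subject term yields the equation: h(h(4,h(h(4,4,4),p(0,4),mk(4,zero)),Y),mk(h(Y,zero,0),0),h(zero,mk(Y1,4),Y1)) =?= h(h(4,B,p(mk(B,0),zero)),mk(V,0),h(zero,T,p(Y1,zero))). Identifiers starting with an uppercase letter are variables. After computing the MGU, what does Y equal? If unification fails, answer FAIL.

FAIL

Decompose h/3: h(4,h(h(4,4,4),p(0,4),mk(4,zero)),Y) =?= h(4,B,p(mk(B,0),zero)),  mk(h(Y,zero,0),0) =?= mk(V,0),  h(zero,mk(Y1,4),Y1) =?= h(zero,T,p(Y1,zero)).
Decompose h/3: 4 =?= 4,  h(h(4,4,4),p(0,4),mk(4,zero)) =?= B,  Y =?= p(mk(B,0),zero).
Delete trivial equation 4 =?= 4.
Bind B := h(h(4,4,4),p(0,4),mk(4,zero)); substituting into the one remaining equation that mentions B gives: Y =?= p(mk(h(h(4,4,4),p(0,4),mk(4,zero)),0),zero).
Bind Y := p(mk(h(h(4,4,4),p(0,4),mk(4,zero)),0),zero); substituting into the one remaining equation that mentions Y gives: mk(h(p(mk(h(h(4,4,4),p(0,4),mk(4,zero)),0),zero),zero,0),0) =?= mk(V,0).
Decompose mk/2: h(p(mk(h(h(4,4,4),p(0,4),mk(4,zero)),0),zero),zero,0) =?= V,  0 =?= 0.
Bind V := h(p(mk(h(h(4,4,4),p(0,4),mk(4,zero)),0),zero),zero,0); no other remaining equation mentions V.
Delete trivial equation 0 =?= 0.
Decompose h/3: zero =?= zero,  mk(Y1,4) =?= T,  Y1 =?= p(Y1,zero).
Delete trivial equation zero =?= zero.
Bind T := mk(Y1,4); no other remaining equation mentions T.
Occurs check fails: Y1 occurs in p(Y1,zero); the equation Y1 =?= p(Y1,zero) has no finite solution.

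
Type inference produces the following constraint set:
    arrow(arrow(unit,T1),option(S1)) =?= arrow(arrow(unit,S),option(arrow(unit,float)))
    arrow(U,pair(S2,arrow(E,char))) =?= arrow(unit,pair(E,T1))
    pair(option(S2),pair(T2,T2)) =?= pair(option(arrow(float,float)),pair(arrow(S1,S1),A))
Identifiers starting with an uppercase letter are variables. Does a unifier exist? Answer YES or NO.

YES

Decompose arrow/2: arrow(unit,T1) =?= arrow(unit,S),  option(S1) =?= option(arrow(unit,float)).
Decompose arrow/2: unit =?= unit,  T1 =?= S.
Delete trivial equation unit =?= unit.
Bind T1 := S; substituting into the one remaining equation that mentions T1 gives: arrow(U,pair(S2,arrow(E,char))) =?= arrow(unit,pair(E,S)).
Decompose option/1: S1 =?= arrow(unit,float).
Bind S1 := arrow(unit,float); substituting into the one remaining equation that mentions S1 gives: pair(option(S2),pair(T2,T2)) =?= pair(option(arrow(float,float)),pair(arrow(arrow(unit,float),arrow(unit,float)),A)).
Decompose arrow/2: U =?= unit,  pair(S2,arrow(E,char)) =?= pair(E,S).
Bind U := unit; no other remaining equation mentions U.
Decompose pair/2: S2 =?= E,  arrow(E,char) =?= S.
Bind S2 := E; substituting into the one remaining equation that mentions S2 gives: pair(option(E),pair(T2,T2)) =?= pair(option(arrow(float,float)),pair(arrow(arrow(unit,float),arrow(unit,float)),A)).
Bind S := arrow(E,char); no other remaining equation mentions S. Substituting into the earlier binding gives T1 := arrow(E,char).
Decompose pair/2: option(E) =?= option(arrow(float,float)),  pair(T2,T2) =?= pair(arrow(arrow(unit,float),arrow(unit,float)),A).
Decompose option/1: E =?= arrow(float,float).
Bind E := arrow(float,float); no other remaining equation mentions E. Substituting into the earlier bindings gives T1 := arrow(arrow(float,float),char), S2 := arrow(float,float), S := arrow(arrow(float,float),char).
Decompose pair/2: T2 =?= arrow(arrow(unit,float),arrow(unit,float)),  T2 =?= A.
Bind T2 := arrow(arrow(unit,float),arrow(unit,float)); substituting into the remaining equation gives: arrow(arrow(unit,float),arrow(unit,float)) =?= A.
Bind A := arrow(arrow(unit,float),arrow(unit,float)).
No equations remain and no clash or occurs-check failure arose, so a unifier exists.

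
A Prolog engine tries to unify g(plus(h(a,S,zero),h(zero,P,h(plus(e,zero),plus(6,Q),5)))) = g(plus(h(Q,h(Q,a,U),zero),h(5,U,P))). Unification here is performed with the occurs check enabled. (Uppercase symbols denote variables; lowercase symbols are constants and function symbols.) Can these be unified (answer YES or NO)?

NO

Decompose g/1: plus(h(a,S,zero),h(zero,P,h(plus(e,zero),plus(6,Q),5))) = plus(h(Q,h(Q,a,U),zero),h(5,U,P)).
Decompose plus/2: h(a,S,zero) = h(Q,h(Q,a,U),zero),  h(zero,P,h(plus(e,zero),plus(6,Q),5)) = h(5,U,P).
Decompose h/3: a = Q,  S = h(Q,a,U),  zero = zero.
Bind Q := a; substituting into the 2 remaining equations that mention Q gives: S = h(a,a,U),  h(zero,P,h(plus(e,zero),plus(6,a),5)) = h(5,U,P).
Bind S := h(a,a,U); no other remaining equation mentions S.
Delete trivial equation zero = zero.
Decompose h/3: zero = 5,  P = U,  h(plus(e,zero),plus(6,a),5) = P.
Clash: constants zero and 5 differ; no unifier exists.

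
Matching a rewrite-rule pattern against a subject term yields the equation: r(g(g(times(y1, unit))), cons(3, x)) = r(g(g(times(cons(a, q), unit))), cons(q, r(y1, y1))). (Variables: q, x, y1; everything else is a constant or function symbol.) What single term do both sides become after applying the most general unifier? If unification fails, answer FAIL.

Decompose r/2: g(g(times(y1, unit))) = g(g(times(cons(a, q), unit))),  cons(3, x) = cons(q, r(y1, y1)).
Decompose g/1: g(times(y1, unit)) = g(times(cons(a, q), unit)).
Decompose g/1: times(y1, unit) = times(cons(a, q), unit).
Decompose times/2: y1 = cons(a, q),  unit = unit.
Bind y1 := cons(a, q); substituting into the one remaining equation that mentions y1 gives: cons(3, x) = cons(q, r(cons(a, q), cons(a, q))).
Delete trivial equation unit = unit.
Decompose cons/2: 3 = q,  x = r(cons(a, q), cons(a, q)).
Bind q := 3; substituting into the remaining equation gives: x = r(cons(a, 3), cons(a, 3)). Substituting into the earlier binding gives y1 := cons(a, 3).
Bind x := r(cons(a, 3), cons(a, 3)).
Applying the MGU to either side gives r(g(g(times(cons(a, 3), unit))), cons(3, r(cons(a, 3), cons(a, 3)))).

r(g(g(times(cons(a, 3), unit))), cons(3, r(cons(a, 3), cons(a, 3))))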